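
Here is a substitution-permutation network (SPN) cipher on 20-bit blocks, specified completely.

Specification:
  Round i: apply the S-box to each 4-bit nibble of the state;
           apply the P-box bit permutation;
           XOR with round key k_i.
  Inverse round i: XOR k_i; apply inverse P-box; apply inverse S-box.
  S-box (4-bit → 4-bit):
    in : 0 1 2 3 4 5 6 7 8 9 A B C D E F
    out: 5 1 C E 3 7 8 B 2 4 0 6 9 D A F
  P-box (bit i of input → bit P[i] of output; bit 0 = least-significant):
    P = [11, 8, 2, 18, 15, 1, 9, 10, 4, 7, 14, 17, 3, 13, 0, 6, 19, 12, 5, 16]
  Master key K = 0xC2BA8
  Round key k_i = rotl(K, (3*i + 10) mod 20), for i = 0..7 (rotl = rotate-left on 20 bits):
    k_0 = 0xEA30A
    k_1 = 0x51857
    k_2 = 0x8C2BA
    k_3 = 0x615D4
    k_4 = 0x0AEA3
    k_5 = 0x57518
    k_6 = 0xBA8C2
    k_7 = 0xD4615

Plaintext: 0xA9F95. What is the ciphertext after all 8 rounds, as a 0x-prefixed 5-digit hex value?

s_0 = plaintext = 0xA9F95
s_1 = Round(s_0, k_0) = 0xCE89F
s_2 = Round(s_1, k_1) = 0x83393
s_3 = Round(s_2, k_2) = 0xEB17F
s_4 = Round(s_3, k_3) = 0x3A8C3
s_5 = Round(s_4, k_4) = 0x53B07
s_6 = Round(s_5, k_5) = 0x98EF9
s_7 = Round(s_6, k_6) = 0x90E64
s_8 = Round(s_7, k_7) = 0xF4BBC

0xF4BBC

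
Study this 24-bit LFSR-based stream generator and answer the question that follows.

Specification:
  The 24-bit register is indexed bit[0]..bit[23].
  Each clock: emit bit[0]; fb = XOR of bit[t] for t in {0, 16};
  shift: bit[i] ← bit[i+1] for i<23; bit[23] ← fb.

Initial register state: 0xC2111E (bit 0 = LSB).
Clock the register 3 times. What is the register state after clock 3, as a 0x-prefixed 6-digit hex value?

reg_0 = 0xC2111E
clock 1: out=0, reg = 0x61088F
clock 2: out=1, reg = 0x308447
clock 3: out=1, reg = 0x984223

0x984223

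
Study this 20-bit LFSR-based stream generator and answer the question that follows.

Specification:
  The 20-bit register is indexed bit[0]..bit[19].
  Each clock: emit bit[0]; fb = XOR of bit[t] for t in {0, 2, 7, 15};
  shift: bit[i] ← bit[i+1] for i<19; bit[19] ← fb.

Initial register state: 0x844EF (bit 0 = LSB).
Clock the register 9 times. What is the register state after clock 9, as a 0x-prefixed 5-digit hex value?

0x76C22

reg_0 = 0x844EF
clock 1: out=1, reg = 0xC2277
clock 2: out=1, reg = 0x6113B
clock 3: out=1, reg = 0xB089D
clock 4: out=1, reg = 0xD844E
clock 5: out=0, reg = 0x6C227
clock 6: out=1, reg = 0xB6113
clock 7: out=1, reg = 0xDB089
clock 8: out=1, reg = 0xED844
clock 9: out=0, reg = 0x76C22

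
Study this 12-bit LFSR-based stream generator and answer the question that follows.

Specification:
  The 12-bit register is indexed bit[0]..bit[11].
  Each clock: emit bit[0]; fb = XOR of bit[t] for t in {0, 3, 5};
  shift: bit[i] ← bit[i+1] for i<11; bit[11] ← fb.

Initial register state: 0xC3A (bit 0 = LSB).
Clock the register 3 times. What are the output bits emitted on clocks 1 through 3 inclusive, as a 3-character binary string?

reg_0 = 0xC3A
clock 1: out=0, reg = 0x61D
clock 2: out=1, reg = 0x30E
clock 3: out=0, reg = 0x987

010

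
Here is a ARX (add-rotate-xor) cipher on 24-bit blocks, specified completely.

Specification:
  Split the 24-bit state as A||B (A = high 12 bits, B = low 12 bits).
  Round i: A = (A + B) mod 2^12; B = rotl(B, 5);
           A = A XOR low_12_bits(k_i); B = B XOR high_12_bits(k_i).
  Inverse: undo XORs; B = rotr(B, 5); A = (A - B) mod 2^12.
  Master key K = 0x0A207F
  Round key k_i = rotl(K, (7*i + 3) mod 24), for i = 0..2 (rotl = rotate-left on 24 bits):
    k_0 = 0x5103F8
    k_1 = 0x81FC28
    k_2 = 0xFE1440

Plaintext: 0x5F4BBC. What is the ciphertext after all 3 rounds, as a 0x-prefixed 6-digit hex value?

0x5A10B0

s_0 = plaintext = 0x5F4BBC
s_1 = Round(s_0, k_0) = 0x248287
s_2 = Round(s_1, k_1) = 0x8E78FA
s_3 = Round(s_2, k_2) = 0x5A10B0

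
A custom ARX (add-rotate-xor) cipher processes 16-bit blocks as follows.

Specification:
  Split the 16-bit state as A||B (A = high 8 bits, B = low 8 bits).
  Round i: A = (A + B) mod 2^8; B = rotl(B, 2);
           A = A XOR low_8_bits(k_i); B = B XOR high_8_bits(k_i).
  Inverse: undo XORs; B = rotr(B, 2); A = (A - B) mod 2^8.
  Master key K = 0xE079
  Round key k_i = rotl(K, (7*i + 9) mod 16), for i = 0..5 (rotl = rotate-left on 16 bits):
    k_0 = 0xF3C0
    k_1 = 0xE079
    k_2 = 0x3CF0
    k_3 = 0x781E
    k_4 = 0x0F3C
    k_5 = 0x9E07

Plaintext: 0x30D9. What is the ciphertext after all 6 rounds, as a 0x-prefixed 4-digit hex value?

0x1D98

s_0 = plaintext = 0x30D9
s_1 = Round(s_0, k_0) = 0xC994
s_2 = Round(s_1, k_1) = 0x24B2
s_3 = Round(s_2, k_2) = 0x26F6
s_4 = Round(s_3, k_3) = 0x02A3
s_5 = Round(s_4, k_4) = 0x9981
s_6 = Round(s_5, k_5) = 0x1D98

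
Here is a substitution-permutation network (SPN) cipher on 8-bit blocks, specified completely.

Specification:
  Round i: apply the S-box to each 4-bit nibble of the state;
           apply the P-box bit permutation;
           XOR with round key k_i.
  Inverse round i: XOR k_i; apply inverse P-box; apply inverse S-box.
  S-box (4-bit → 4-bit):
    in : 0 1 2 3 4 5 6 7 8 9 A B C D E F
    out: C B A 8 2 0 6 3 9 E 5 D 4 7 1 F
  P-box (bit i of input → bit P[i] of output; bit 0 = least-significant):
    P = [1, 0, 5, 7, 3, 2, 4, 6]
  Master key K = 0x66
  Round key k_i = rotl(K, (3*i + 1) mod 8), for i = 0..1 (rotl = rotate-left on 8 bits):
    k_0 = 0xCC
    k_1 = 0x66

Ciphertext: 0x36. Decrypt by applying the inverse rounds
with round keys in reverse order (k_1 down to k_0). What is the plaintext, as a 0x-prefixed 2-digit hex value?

0x82

s_0 = ciphertext = 0x36
s_1 = InvRound(s_0, k_1) = 0x05
s_2 = InvRound(s_1, k_0) = 0x82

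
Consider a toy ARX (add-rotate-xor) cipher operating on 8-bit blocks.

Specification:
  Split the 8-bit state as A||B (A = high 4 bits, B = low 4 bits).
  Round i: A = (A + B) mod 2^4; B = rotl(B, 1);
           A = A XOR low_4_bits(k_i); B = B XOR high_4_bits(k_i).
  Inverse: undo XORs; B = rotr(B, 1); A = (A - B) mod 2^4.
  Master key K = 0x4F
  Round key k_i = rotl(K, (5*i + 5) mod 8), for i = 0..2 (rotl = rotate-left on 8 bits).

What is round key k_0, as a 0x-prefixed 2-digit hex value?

0xE9

K = 0x4F
k_0 = rotl(K, (5*0+5) mod 8) = rotl(K, 5) = 0xE9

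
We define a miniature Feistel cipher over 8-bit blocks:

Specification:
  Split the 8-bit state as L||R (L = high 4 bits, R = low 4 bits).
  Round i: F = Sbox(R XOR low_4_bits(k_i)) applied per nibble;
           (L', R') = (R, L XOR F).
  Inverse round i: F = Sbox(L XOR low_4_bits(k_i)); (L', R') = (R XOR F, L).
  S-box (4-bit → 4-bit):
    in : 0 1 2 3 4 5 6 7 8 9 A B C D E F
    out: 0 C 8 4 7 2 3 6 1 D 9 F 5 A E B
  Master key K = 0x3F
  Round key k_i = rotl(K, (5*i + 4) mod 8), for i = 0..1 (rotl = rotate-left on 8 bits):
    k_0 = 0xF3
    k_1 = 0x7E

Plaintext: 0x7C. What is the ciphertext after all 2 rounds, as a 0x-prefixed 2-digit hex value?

s_0 = plaintext = 0x7C
s_1 = Round(s_0, k_0) = 0xCC
s_2 = Round(s_1, k_1) = 0xC4

0xC4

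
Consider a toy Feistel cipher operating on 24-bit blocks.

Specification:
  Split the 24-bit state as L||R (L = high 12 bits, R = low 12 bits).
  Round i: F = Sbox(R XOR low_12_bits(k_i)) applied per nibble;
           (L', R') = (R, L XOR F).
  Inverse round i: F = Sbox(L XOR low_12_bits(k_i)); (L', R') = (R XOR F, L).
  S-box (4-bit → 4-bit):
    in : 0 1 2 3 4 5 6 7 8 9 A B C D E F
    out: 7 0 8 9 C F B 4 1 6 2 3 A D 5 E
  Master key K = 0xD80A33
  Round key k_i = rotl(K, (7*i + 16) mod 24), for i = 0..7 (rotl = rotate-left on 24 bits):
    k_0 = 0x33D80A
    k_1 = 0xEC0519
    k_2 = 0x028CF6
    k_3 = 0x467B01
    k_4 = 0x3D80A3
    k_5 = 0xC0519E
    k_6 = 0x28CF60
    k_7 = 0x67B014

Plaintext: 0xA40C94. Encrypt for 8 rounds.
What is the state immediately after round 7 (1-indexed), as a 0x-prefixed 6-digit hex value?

s_0 = plaintext = 0xA40C94
s_1 = Round(s_0, k_0) = 0xC94625
s_2 = Round(s_1, k_1) = 0x62550E
s_3 = Round(s_2, k_2) = 0x50E0C4
s_4 = Round(s_3, k_3) = 0x0C46A1
s_5 = Round(s_4, k_4) = 0x6A1BBC
s_6 = Round(s_5, k_5) = 0xBBC429
s_7 = Round(s_6, k_6) = 0x42987A
s_8 = Round(s_7, k_7) = 0x87A59C

0x42987A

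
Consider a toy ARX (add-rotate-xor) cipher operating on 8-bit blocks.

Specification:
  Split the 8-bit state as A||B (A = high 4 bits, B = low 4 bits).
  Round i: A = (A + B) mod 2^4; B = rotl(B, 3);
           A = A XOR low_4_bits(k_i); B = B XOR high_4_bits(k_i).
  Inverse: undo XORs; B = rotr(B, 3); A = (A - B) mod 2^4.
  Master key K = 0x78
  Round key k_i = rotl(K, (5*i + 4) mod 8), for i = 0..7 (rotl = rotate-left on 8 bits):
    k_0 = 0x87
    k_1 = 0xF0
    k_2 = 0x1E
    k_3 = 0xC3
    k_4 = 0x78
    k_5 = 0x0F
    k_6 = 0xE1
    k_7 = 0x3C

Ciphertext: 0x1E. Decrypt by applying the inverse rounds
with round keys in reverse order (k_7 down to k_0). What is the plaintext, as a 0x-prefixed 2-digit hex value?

s_0 = ciphertext = 0x1E
s_1 = InvRound(s_0, k_7) = 0x2B
s_2 = InvRound(s_1, k_6) = 0x9A
s_3 = InvRound(s_2, k_5) = 0x15
s_4 = InvRound(s_3, k_4) = 0x54
s_5 = InvRound(s_4, k_3) = 0x51
s_6 = InvRound(s_5, k_2) = 0xB0
s_7 = InvRound(s_6, k_1) = 0xCF
s_8 = InvRound(s_7, k_0) = 0xDE

0xDE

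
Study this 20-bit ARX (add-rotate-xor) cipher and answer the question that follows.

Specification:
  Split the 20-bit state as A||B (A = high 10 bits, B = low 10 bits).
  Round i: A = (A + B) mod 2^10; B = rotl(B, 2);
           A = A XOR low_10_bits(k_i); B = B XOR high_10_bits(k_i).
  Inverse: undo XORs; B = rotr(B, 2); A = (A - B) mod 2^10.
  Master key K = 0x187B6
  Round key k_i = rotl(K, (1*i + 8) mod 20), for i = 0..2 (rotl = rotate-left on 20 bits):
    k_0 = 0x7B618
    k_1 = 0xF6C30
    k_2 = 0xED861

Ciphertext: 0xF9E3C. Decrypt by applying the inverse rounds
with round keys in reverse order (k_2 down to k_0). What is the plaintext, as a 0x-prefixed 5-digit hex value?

0xA7B20

s_0 = ciphertext = 0xF9E3C
s_1 = InvRound(s_0, k_2) = 0x49262
s_2 = InvRound(s_1, k_1) = 0xE996E
s_3 = InvRound(s_2, k_0) = 0xA7B20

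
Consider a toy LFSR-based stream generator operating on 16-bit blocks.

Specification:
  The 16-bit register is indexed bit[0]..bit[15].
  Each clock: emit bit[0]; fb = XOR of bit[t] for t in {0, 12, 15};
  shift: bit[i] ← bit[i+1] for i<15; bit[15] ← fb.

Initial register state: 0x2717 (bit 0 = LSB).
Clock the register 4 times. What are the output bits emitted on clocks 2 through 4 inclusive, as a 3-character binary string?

110

reg_0 = 0x2717
clock 1: out=1, reg = 0x938B
clock 2: out=1, reg = 0xC9C5
clock 3: out=1, reg = 0x64E2
clock 4: out=0, reg = 0x3271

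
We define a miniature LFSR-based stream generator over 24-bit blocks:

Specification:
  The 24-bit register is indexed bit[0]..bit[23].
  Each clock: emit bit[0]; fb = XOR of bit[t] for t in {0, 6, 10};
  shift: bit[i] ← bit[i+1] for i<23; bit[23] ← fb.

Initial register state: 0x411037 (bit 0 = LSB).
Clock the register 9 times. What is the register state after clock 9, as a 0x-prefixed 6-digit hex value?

0x19A088

reg_0 = 0x411037
clock 1: out=1, reg = 0xA0881B
clock 2: out=1, reg = 0xD0440D
clock 3: out=1, reg = 0x682206
clock 4: out=0, reg = 0x341103
clock 5: out=1, reg = 0x9A0881
clock 6: out=1, reg = 0xCD0440
clock 7: out=0, reg = 0x668220
clock 8: out=0, reg = 0x334110
clock 9: out=0, reg = 0x19A088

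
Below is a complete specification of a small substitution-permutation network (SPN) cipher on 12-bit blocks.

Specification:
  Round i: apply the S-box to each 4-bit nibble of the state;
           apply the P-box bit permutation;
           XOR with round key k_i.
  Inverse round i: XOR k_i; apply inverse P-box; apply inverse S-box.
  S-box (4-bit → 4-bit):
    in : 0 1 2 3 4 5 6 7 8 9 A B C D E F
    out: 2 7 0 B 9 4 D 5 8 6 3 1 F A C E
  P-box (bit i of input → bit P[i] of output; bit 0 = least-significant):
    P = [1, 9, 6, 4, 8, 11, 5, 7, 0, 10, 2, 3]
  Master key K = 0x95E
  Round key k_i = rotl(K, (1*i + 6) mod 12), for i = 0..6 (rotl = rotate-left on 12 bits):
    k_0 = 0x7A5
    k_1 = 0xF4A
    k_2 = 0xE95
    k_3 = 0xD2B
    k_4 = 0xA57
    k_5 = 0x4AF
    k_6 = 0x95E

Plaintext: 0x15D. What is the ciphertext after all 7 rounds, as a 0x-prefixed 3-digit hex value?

0xE7E

s_0 = plaintext = 0x15D
s_1 = Round(s_0, k_0) = 0x190
s_2 = Round(s_1, k_1) = 0x16F
s_3 = Round(s_2, k_2) = 0x960
s_4 = Round(s_3, k_3) = 0xA8F
s_5 = Round(s_4, k_4) = 0xC86
s_6 = Round(s_5, k_5) = 0x070
s_7 = Round(s_6, k_6) = 0xE7E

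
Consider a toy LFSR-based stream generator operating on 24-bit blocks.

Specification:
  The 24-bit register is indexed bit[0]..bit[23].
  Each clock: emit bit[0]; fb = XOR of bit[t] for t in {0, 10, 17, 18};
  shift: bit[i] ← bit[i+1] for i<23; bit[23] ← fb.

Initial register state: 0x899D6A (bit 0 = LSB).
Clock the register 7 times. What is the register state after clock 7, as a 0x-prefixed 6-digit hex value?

reg_0 = 0x899D6A
clock 1: out=0, reg = 0xC4CEB5
clock 2: out=1, reg = 0xE2675A
clock 3: out=0, reg = 0x7133AD
clock 4: out=1, reg = 0xB899D6
clock 5: out=0, reg = 0x5C4CEB
clock 6: out=1, reg = 0xAE2675
clock 7: out=1, reg = 0x57133A

0x57133A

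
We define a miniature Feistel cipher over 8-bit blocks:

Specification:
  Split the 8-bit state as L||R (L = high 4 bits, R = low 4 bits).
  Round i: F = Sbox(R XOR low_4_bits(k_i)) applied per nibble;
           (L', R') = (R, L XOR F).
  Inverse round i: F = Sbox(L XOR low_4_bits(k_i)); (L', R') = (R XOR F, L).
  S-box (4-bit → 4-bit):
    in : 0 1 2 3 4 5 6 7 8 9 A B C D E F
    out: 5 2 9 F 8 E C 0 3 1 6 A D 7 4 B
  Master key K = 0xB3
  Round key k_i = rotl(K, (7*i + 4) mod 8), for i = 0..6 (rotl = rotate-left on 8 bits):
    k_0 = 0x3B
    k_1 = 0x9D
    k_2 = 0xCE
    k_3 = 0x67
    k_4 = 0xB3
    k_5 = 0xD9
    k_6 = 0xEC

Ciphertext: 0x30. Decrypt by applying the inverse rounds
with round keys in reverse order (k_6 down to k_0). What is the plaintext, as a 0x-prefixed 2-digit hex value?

s_0 = ciphertext = 0x30
s_1 = InvRound(s_0, k_6) = 0xB3
s_2 = InvRound(s_1, k_5) = 0xAB
s_3 = InvRound(s_2, k_4) = 0xAA
s_4 = InvRound(s_3, k_3) = 0xDA
s_5 = InvRound(s_4, k_2) = 0x5D
s_6 = InvRound(s_5, k_1) = 0xE5
s_7 = InvRound(s_6, k_0) = 0xBE

0xBE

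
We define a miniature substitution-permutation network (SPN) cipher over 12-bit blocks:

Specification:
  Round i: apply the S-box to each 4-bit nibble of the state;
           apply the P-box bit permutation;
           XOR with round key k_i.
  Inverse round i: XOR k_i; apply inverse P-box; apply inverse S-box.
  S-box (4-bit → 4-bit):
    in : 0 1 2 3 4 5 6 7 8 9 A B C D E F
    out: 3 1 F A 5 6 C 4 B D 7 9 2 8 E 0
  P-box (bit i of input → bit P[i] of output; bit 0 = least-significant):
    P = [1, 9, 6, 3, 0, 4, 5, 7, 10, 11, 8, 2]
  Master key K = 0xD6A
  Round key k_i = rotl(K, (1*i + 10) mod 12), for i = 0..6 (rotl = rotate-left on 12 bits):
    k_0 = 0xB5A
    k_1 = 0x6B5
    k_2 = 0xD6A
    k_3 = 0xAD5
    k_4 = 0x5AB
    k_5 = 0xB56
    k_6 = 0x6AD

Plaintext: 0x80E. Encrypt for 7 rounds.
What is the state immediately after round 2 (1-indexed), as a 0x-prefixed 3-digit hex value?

0xFE4

s_0 = plaintext = 0x80E
s_1 = Round(s_0, k_0) = 0x507
s_2 = Round(s_1, k_1) = 0xFE4
s_3 = Round(s_2, k_2) = 0xD98
s_4 = Round(s_3, k_3) = 0x87A
s_5 = Round(s_4, k_4) = 0xBCD
s_6 = Round(s_5, k_5) = 0xF4A
s_7 = Round(s_6, k_6) = 0x4CE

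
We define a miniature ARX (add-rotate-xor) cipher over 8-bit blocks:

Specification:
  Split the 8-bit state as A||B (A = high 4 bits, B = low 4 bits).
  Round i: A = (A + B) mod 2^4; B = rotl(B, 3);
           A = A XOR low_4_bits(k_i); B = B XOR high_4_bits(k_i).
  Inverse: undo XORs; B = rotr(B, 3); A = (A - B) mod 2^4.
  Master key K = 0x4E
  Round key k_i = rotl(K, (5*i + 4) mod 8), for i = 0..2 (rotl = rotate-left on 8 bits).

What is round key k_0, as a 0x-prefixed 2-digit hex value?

0xE4

K = 0x4E
k_0 = rotl(K, (5*0+4) mod 8) = rotl(K, 4) = 0xE4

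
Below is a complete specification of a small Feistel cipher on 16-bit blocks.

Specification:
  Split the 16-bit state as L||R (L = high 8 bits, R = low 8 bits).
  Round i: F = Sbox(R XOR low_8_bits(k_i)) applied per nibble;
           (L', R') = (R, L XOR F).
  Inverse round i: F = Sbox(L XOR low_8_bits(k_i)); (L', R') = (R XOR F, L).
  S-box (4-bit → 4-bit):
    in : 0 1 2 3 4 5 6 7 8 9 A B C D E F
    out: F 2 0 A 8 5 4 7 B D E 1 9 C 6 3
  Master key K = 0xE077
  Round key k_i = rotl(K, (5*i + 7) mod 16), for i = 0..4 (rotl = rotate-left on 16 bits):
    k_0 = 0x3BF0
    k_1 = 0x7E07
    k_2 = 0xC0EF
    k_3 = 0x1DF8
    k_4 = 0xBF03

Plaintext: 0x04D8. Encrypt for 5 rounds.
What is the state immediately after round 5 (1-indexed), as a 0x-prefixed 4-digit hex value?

0x65D2

s_0 = plaintext = 0x04D8
s_1 = Round(s_0, k_0) = 0xD80F
s_2 = Round(s_1, k_1) = 0x0F23
s_3 = Round(s_2, k_2) = 0x2396
s_4 = Round(s_3, k_3) = 0x9665
s_5 = Round(s_4, k_4) = 0x65D2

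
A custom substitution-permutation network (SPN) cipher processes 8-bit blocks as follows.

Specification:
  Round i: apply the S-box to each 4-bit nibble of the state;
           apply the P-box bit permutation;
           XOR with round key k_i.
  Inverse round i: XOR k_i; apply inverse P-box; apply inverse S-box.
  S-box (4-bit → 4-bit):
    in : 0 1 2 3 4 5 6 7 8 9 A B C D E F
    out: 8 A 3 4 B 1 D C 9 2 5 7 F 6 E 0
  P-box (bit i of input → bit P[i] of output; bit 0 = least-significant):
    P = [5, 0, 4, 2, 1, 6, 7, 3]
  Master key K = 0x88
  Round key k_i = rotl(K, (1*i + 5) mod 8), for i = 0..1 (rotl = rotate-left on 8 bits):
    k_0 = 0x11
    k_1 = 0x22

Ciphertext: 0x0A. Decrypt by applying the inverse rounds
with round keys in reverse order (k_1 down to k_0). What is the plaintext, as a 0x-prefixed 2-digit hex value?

s_0 = ciphertext = 0x0A
s_1 = InvRound(s_0, k_1) = 0x05
s_2 = InvRound(s_1, k_0) = 0xF7

0xF7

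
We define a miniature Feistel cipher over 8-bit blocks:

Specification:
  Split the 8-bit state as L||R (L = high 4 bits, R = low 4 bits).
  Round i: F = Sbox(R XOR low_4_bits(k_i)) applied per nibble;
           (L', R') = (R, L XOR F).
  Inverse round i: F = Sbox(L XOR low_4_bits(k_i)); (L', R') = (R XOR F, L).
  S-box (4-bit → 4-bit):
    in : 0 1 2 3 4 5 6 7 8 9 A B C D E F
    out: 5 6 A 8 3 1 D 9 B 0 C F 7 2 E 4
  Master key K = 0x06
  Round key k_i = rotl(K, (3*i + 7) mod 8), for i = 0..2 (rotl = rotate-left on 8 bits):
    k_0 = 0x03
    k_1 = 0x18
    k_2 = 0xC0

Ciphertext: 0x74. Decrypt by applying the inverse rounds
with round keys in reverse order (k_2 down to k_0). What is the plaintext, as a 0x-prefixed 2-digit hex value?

s_0 = ciphertext = 0x74
s_1 = InvRound(s_0, k_2) = 0xD7
s_2 = InvRound(s_1, k_1) = 0x6D
s_3 = InvRound(s_2, k_0) = 0xC6

0xC6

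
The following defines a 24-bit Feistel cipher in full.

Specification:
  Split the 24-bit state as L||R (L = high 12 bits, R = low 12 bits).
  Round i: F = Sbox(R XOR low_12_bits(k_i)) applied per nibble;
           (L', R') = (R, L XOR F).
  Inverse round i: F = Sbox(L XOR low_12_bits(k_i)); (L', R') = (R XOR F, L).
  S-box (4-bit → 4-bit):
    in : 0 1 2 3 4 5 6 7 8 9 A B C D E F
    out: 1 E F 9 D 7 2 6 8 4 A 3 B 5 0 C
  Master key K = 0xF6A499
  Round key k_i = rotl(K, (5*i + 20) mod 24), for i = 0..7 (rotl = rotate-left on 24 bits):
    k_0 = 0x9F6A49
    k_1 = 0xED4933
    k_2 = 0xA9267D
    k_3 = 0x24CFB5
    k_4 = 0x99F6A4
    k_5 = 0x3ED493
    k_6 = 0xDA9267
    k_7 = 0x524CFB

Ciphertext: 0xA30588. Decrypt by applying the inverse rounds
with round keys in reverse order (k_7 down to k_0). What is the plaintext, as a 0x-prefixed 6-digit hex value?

s_0 = ciphertext = 0xA30588
s_1 = InvRound(s_0, k_7) = 0x73BA30
s_2 = InvRound(s_1, k_6) = 0xD4B73B
s_3 = InvRound(s_2, k_5) = 0x363D4B
s_4 = InvRound(s_3, k_4) = 0xAFD363
s_5 = InvRound(s_4, k_3) = 0x4BBAFD
s_6 = InvRound(s_5, k_2) = 0x54F4BB
s_7 = InvRound(s_6, k_1) = 0xFD054F
s_8 = InvRound(s_7, k_0) = 0x20BFD0

0x20BFD0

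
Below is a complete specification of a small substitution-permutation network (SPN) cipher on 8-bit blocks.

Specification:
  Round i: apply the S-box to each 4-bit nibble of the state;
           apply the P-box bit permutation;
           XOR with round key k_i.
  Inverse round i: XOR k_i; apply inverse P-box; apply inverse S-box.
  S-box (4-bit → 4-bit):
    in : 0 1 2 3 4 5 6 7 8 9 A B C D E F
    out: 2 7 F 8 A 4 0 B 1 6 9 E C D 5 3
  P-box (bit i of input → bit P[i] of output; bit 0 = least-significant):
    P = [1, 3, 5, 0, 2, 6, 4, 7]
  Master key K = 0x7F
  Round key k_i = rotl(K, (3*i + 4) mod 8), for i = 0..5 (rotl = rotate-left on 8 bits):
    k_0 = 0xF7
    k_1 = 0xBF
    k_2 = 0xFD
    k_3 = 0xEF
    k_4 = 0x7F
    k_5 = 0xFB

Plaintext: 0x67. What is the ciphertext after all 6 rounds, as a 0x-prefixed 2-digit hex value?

s_0 = plaintext = 0x67
s_1 = Round(s_0, k_0) = 0xFC
s_2 = Round(s_1, k_1) = 0xDA
s_3 = Round(s_2, k_2) = 0x6A
s_4 = Round(s_3, k_3) = 0xEC
s_5 = Round(s_4, k_4) = 0x4A
s_6 = Round(s_5, k_5) = 0x38

0x38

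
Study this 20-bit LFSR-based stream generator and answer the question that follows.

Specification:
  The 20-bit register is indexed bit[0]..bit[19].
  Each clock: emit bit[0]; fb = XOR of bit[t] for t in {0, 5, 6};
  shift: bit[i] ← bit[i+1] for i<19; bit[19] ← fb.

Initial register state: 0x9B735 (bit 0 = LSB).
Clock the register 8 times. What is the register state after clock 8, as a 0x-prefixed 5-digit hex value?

0x509B7

reg_0 = 0x9B735
clock 1: out=1, reg = 0x4DB9A
clock 2: out=0, reg = 0x26DCD
clock 3: out=1, reg = 0x136E6
clock 4: out=0, reg = 0x09B73
clock 5: out=1, reg = 0x84DB9
clock 6: out=1, reg = 0x426DC
clock 7: out=0, reg = 0xA136E
clock 8: out=0, reg = 0x509B7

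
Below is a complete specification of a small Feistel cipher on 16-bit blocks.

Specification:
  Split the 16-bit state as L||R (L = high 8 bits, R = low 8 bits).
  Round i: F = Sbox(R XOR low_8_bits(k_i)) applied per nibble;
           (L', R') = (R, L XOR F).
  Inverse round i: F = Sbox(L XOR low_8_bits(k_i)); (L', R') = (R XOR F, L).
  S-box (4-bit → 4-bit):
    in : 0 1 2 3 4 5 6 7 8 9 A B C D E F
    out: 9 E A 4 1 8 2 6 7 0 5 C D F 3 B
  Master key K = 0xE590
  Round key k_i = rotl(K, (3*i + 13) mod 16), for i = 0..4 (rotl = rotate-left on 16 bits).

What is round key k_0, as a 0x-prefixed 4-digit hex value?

K = 0xE590
k_0 = rotl(K, (3*0+13) mod 16) = rotl(K, 13) = 0x1CB2

0x1CB2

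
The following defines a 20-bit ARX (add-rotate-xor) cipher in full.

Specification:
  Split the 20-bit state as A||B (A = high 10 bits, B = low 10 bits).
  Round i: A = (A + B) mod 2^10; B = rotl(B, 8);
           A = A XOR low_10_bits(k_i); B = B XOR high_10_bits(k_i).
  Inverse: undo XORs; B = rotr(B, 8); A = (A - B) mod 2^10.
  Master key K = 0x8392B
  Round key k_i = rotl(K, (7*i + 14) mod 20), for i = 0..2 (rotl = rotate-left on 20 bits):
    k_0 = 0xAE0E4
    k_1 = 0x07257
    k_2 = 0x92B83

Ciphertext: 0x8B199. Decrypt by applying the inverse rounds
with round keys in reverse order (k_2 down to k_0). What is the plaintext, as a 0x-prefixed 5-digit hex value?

0x8B7DF

s_0 = ciphertext = 0x8B199
s_1 = InvRound(s_0, k_2) = 0x9834F
s_2 = InvRound(s_1, k_1) = 0xBA14F
s_3 = InvRound(s_2, k_0) = 0x8B7DF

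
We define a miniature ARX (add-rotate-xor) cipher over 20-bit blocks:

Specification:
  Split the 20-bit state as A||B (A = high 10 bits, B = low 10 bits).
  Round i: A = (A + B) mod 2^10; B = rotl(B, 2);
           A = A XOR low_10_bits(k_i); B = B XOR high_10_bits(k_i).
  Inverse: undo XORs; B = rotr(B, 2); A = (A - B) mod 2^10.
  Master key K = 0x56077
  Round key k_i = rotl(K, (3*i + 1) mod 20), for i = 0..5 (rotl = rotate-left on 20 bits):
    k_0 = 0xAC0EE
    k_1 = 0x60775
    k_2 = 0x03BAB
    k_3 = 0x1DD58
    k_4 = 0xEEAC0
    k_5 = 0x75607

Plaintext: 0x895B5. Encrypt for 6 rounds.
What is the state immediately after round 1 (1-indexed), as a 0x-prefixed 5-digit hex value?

s_0 = plaintext = 0x895B5
s_1 = Round(s_0, k_0) = 0xCD065
s_2 = Round(s_1, k_1) = 0x3B015
s_3 = Round(s_2, k_2) = 0xAA85A
s_4 = Round(s_3, k_3) = 0x9711F
s_5 = Round(s_4, k_4) = 0x6EFC7
s_6 = Round(s_5, k_5) = 0xE16CA

0xCD065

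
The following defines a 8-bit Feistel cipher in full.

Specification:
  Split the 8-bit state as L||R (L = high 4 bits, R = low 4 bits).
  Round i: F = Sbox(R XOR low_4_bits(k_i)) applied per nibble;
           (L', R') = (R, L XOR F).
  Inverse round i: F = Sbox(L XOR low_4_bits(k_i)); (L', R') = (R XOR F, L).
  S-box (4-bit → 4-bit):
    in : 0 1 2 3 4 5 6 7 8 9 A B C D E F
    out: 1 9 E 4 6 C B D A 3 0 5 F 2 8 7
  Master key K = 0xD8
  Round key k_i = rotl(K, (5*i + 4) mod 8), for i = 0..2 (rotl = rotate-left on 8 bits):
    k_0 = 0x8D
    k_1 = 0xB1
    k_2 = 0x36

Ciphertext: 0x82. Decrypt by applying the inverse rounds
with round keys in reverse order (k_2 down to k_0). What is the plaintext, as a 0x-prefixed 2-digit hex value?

0xBD

s_0 = ciphertext = 0x82
s_1 = InvRound(s_0, k_2) = 0xA8
s_2 = InvRound(s_1, k_1) = 0xDA
s_3 = InvRound(s_2, k_0) = 0xBD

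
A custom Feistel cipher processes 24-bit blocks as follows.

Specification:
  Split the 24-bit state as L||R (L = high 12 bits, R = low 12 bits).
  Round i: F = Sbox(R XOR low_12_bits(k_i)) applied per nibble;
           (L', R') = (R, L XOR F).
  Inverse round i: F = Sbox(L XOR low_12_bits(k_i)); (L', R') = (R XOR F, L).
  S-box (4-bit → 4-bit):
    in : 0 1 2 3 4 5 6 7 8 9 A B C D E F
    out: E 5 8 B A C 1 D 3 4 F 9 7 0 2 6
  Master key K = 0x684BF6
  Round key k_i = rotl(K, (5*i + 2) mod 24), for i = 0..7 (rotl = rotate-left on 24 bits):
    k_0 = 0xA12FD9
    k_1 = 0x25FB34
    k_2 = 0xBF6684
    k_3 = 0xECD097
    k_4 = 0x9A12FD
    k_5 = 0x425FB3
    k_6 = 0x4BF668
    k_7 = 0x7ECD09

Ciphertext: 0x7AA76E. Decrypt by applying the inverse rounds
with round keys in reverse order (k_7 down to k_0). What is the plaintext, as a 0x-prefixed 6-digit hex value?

s_0 = ciphertext = 0x7AA76E
s_1 = InvRound(s_0, k_7) = 0x8957AA
s_2 = InvRound(s_1, k_6) = 0x5CA895
s_3 = InvRound(s_2, k_5) = 0x7415CA
s_4 = InvRound(s_3, k_4) = 0x95D741
s_5 = InvRound(s_4, k_3) = 0x33E95D
s_6 = InvRound(s_5, k_2) = 0x5C233E
s_7 = InvRound(s_6, k_1) = 0x15F5C2
s_8 = InvRound(s_7, k_0) = 0x7F315F

0x7F315F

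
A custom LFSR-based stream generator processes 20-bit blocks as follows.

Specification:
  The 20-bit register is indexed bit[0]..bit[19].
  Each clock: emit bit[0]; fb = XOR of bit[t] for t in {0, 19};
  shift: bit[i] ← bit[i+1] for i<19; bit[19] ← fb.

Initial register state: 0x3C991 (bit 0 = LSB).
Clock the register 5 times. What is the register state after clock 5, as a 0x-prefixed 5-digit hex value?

reg_0 = 0x3C991
clock 1: out=1, reg = 0x9E4C8
clock 2: out=0, reg = 0xCF264
clock 3: out=0, reg = 0xE7932
clock 4: out=0, reg = 0xF3C99
clock 5: out=1, reg = 0x79E4C

0x79E4C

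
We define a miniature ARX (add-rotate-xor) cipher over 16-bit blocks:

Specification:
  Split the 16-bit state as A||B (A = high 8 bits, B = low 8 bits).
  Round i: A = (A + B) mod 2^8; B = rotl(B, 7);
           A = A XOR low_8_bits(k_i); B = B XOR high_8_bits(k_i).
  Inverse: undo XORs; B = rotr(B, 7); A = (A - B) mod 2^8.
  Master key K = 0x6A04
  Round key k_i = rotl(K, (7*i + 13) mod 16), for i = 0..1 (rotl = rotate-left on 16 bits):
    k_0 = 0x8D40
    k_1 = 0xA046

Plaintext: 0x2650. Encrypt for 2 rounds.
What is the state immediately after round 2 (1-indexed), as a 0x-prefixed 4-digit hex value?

0x9D72

s_0 = plaintext = 0x2650
s_1 = Round(s_0, k_0) = 0x36A5
s_2 = Round(s_1, k_1) = 0x9D72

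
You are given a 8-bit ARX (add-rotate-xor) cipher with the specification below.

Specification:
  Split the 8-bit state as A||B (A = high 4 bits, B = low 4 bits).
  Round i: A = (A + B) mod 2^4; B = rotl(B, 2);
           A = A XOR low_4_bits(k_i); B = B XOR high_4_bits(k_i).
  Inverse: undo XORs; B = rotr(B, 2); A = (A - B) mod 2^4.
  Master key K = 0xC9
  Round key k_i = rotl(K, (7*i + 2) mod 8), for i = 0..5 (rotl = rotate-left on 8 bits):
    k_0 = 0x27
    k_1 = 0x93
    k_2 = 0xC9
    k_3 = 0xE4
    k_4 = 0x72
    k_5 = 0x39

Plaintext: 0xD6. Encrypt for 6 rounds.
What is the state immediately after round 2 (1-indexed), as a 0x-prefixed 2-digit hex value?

s_0 = plaintext = 0xD6
s_1 = Round(s_0, k_0) = 0x4B
s_2 = Round(s_1, k_1) = 0xC7
s_3 = Round(s_2, k_2) = 0xA1
s_4 = Round(s_3, k_3) = 0xFA
s_5 = Round(s_4, k_4) = 0xBD
s_6 = Round(s_5, k_5) = 0x14

0xC7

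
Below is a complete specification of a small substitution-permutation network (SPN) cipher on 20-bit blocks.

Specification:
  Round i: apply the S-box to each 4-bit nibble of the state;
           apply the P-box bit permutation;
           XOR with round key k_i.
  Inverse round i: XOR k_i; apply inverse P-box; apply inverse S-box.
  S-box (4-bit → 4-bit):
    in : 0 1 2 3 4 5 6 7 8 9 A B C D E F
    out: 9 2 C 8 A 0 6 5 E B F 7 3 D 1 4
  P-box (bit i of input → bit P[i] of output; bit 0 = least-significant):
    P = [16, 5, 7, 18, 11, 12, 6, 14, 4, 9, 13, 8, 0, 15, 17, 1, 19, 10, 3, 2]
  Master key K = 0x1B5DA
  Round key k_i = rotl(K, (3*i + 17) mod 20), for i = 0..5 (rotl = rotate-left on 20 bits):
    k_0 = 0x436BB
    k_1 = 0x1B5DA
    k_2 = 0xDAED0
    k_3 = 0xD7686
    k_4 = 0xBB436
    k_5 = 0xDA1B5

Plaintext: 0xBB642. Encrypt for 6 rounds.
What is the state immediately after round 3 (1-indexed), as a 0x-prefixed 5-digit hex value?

0x6FF4D

s_0 = plaintext = 0xBB642
s_1 = Round(s_0, k_0) = 0xAC032
s_2 = Round(s_1, k_1) = 0xD7047
s_3 = Round(s_2, k_2) = 0x6FF4D
s_4 = Round(s_3, k_3) = 0xA020E
s_5 = Round(s_4, k_4) = 0x2D939
s_6 = Round(s_5, k_5) = 0xAE28A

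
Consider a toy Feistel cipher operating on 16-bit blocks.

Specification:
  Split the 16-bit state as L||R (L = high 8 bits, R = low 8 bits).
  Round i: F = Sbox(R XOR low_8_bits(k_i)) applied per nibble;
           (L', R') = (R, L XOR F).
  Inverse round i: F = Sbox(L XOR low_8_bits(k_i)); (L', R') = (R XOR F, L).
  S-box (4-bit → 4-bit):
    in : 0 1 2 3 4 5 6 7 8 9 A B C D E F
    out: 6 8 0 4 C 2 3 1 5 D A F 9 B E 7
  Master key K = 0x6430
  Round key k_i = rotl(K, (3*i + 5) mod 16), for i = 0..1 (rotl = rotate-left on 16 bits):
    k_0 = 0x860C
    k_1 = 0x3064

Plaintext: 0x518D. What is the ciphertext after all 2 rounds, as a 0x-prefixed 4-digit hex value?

s_0 = plaintext = 0x518D
s_1 = Round(s_0, k_0) = 0x8D09
s_2 = Round(s_1, k_1) = 0x09B6

0x09B6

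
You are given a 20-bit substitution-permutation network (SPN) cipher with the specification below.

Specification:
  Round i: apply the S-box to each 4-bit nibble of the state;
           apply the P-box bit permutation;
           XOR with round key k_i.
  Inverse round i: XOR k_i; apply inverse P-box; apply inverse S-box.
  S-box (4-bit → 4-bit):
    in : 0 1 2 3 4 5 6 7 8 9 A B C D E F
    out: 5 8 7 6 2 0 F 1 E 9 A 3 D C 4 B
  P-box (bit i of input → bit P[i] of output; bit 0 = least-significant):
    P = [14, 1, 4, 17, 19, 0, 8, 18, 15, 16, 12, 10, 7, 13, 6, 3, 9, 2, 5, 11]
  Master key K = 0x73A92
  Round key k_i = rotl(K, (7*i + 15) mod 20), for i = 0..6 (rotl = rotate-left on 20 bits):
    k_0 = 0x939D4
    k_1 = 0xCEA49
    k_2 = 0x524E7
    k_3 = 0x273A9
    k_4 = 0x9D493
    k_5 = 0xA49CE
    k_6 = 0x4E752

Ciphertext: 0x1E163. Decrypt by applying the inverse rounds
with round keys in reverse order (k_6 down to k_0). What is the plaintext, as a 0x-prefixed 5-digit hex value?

s_0 = ciphertext = 0x1E163
s_1 = InvRound(s_0, k_6) = 0x05AAE
s_2 = InvRound(s_1, k_5) = 0x0EE01
s_3 = InvRound(s_2, k_4) = 0x9B373
s_4 = InvRound(s_3, k_3) = 0x5CB76
s_5 = InvRound(s_4, k_2) = 0x9B930
s_6 = InvRound(s_5, k_1) = 0x0D380
s_7 = InvRound(s_6, k_0) = 0xF3B70

0xF3B70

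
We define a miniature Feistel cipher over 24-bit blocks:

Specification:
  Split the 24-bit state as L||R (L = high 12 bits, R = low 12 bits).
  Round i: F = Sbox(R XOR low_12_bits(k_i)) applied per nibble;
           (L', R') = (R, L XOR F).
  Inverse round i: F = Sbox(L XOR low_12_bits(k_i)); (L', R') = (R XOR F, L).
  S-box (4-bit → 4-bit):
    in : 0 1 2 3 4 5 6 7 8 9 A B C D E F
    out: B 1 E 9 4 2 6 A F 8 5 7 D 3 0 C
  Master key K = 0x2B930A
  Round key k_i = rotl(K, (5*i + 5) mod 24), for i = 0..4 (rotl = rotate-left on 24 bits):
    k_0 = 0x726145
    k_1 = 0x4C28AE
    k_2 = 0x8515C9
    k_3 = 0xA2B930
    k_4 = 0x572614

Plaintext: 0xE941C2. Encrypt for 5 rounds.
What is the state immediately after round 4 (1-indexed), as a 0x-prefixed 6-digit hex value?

0xF5547B

s_0 = plaintext = 0xE941C2
s_1 = Round(s_0, k_0) = 0x1C256E
s_2 = Round(s_1, k_1) = 0x56E219
s_3 = Round(s_2, k_2) = 0x219F55
s_4 = Round(s_3, k_3) = 0xF5547B
s_5 = Round(s_4, k_4) = 0x47B139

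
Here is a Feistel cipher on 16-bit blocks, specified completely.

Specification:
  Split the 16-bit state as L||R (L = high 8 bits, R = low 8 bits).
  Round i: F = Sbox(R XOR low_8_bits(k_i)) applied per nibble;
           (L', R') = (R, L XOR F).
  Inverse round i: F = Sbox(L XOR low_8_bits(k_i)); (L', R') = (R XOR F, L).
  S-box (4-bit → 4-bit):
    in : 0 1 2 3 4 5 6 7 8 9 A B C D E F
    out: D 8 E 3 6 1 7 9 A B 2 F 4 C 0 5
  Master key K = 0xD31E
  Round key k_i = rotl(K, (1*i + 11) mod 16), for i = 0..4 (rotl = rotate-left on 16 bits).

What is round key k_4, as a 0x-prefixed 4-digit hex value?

K = 0xD31E
k_0 = rotl(K, (1*0+11) mod 16) = rotl(K, 11) = 0xF698
k_1 = rotl(K, (1*1+11) mod 16) = rotl(K, 12) = 0xED31
k_2 = rotl(K, (1*2+11) mod 16) = rotl(K, 13) = 0xDA63
k_3 = rotl(K, (1*3+11) mod 16) = rotl(K, 14) = 0xB4C7
k_4 = rotl(K, (1*4+11) mod 16) = rotl(K, 15) = 0x698F

0x698F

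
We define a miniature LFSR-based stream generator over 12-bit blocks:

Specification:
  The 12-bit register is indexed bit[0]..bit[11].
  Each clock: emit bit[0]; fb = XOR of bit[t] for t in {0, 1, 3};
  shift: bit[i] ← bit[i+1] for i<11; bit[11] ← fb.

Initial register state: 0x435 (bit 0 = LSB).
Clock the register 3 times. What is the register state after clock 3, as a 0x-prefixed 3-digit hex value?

0x286

reg_0 = 0x435
clock 1: out=1, reg = 0xA1A
clock 2: out=0, reg = 0x50D
clock 3: out=1, reg = 0x286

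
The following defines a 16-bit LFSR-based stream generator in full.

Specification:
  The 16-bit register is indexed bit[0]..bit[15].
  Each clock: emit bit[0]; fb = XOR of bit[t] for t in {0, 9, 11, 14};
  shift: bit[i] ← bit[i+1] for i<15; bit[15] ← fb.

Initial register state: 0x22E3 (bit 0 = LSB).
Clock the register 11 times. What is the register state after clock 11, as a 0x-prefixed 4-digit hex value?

reg_0 = 0x22E3
clock 1: out=1, reg = 0x1171
clock 2: out=1, reg = 0x88B8
clock 3: out=0, reg = 0xC45C
clock 4: out=0, reg = 0xE22E
clock 5: out=0, reg = 0x7117
clock 6: out=1, reg = 0x388B
clock 7: out=1, reg = 0x1C45
clock 8: out=1, reg = 0x0E22
clock 9: out=0, reg = 0x0711
clock 10: out=1, reg = 0x0388
clock 11: out=0, reg = 0x81C4

0x81C4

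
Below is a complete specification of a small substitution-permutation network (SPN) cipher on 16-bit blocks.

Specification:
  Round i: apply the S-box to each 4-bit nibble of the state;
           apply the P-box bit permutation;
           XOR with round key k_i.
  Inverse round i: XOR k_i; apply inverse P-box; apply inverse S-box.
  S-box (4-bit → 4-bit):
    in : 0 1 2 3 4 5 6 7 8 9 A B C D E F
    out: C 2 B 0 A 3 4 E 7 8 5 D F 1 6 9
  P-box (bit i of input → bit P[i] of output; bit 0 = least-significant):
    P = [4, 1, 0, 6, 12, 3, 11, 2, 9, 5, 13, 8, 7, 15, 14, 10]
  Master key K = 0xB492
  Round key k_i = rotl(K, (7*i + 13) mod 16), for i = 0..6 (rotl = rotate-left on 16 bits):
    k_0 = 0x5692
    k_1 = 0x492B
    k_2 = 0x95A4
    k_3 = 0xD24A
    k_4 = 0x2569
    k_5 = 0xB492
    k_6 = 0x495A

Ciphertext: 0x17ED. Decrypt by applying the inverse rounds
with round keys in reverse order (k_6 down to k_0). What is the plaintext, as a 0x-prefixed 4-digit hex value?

s_0 = ciphertext = 0x17ED
s_1 = InvRound(s_0, k_6) = 0xB5B8
s_2 = InvRound(s_1, k_5) = 0x3411
s_3 = InvRound(s_2, k_4) = 0x345F
s_4 = InvRound(s_3, k_3) = 0x7A9A
s_5 = InvRound(s_4, k_2) = 0x7C75
s_6 = InvRound(s_5, k_1) = 0x9022
s_7 = InvRound(s_6, k_0) = 0xC53D

0xC53D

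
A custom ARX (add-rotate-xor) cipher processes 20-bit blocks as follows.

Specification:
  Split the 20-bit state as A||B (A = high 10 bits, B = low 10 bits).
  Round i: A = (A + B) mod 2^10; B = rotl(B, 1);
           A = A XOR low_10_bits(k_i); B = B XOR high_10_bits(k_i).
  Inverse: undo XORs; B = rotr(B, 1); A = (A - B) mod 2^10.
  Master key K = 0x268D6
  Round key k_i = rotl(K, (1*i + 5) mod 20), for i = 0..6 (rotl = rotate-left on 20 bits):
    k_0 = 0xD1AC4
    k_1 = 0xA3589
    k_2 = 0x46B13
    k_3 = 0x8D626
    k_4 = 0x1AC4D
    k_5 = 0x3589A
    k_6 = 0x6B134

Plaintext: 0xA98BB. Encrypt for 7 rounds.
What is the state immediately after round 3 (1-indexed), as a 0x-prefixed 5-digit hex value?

0x96CC3

s_0 = plaintext = 0xA98BB
s_1 = Round(s_0, k_0) = 0x69630
s_2 = Round(s_1, k_1) = 0x972EC
s_3 = Round(s_2, k_2) = 0x96CC3
s_4 = Round(s_3, k_3) = 0x4E3B3
s_5 = Round(s_4, k_4) = 0x29B0C
s_6 = Round(s_5, k_5) = 0xCA2CF
s_7 = Round(s_6, k_6) = 0x30C33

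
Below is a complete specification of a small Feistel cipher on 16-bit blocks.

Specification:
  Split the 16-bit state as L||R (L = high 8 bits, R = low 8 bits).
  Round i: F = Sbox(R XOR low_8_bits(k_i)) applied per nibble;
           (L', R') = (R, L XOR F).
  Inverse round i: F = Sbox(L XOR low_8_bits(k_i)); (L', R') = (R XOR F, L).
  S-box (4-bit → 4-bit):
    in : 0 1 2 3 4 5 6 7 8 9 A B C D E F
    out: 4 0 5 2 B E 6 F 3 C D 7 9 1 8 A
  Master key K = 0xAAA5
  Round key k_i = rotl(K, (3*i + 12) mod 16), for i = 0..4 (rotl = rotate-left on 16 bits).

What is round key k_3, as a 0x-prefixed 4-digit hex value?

K = 0xAAA5
k_0 = rotl(K, (3*0+12) mod 16) = rotl(K, 12) = 0x5AAA
k_1 = rotl(K, (3*1+12) mod 16) = rotl(K, 15) = 0xD552
k_2 = rotl(K, (3*2+12) mod 16) = rotl(K, 2) = 0xAA96
k_3 = rotl(K, (3*3+12) mod 16) = rotl(K, 5) = 0x54B5

0x54B5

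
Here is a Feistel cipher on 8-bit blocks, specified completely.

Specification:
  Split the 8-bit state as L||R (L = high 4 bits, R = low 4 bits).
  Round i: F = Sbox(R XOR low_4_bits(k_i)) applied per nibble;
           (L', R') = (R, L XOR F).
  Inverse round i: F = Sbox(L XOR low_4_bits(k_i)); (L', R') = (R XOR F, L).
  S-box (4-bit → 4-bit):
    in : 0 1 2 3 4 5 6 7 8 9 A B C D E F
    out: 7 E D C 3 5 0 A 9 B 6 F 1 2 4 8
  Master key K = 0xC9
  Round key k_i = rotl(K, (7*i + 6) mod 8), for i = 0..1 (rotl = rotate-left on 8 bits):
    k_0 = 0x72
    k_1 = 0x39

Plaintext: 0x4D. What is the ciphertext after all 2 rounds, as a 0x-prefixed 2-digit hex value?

0xC8

s_0 = plaintext = 0x4D
s_1 = Round(s_0, k_0) = 0xDC
s_2 = Round(s_1, k_1) = 0xC8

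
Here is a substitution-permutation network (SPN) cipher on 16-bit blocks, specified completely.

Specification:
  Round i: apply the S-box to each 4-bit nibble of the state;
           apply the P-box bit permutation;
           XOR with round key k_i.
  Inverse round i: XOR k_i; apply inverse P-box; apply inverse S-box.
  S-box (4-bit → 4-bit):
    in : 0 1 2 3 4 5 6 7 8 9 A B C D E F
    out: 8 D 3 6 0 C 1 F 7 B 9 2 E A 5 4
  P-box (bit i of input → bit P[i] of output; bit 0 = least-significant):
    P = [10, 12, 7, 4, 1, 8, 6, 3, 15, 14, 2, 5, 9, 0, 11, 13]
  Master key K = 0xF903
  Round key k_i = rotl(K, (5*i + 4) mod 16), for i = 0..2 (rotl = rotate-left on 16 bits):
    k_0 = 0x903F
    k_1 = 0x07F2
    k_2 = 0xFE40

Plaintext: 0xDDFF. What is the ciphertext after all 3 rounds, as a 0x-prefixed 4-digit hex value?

0x5A38

s_0 = plaintext = 0xDDFF
s_1 = Round(s_0, k_0) = 0xF0DE
s_2 = Round(s_1, k_1) = 0x0A5A
s_3 = Round(s_2, k_2) = 0x5A38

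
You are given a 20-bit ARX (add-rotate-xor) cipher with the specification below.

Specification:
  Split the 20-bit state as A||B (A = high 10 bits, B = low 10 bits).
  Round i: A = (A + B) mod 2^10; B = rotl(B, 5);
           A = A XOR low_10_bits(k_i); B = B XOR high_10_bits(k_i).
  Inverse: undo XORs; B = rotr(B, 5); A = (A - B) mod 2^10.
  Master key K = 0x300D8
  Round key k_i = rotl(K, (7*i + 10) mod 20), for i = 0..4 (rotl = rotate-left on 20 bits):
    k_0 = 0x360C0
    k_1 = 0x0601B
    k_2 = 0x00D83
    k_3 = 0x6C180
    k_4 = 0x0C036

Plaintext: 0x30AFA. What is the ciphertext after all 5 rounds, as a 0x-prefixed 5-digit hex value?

s_0 = plaintext = 0x30AFA
s_1 = Round(s_0, k_0) = 0xDF38F
s_2 = Round(s_1, k_1) = 0xC41E4
s_3 = Round(s_2, k_2) = 0x5DC8C
s_4 = Round(s_3, k_3) = 0xE0C34
s_5 = Round(s_4, k_4) = 0xE06B1

0xE06B1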